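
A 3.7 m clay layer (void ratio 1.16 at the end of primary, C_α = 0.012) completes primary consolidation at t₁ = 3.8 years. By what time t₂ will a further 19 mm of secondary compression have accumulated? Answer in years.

t₂ ≈ 31.9 years

S_s = C_α·H/(1+e_p)·log₁₀(t₂/t₁) ⇒ log₁₀(t₂/t₁) = S_s·(1+e_p)/(C_α·H).
log₁₀(t₂/t₁) = 0.019 × (1+1.16) / (0.012×3.7) = 0.9243
t₂ = t₁ × 10^0.9243 = 3.8 × 8.401 = 31.92 years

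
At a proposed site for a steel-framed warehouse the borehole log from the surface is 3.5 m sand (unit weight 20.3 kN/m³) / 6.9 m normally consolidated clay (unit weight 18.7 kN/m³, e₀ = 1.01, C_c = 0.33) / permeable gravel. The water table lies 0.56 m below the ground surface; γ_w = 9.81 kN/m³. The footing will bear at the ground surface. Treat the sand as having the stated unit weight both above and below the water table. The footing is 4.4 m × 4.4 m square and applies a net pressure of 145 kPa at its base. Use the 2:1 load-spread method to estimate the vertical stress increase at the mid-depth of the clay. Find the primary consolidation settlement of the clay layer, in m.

Mid-depth of clay below the ground surface: z = 3.5 + 6.9/2 = 6.95 m.
Total vertical stress at mid-clay: σ_v = 20.3×3.5 + 18.7×3.45 = 135.56 kPa.
Pore pressure: u = 9.81×(6.95 − 0.56) = 62.686 kPa.
Initial effective stress: σ'_0 = σ_v − u = 135.56 − 62.686 = 72.874 kPa.
Stress increase at mid-clay by the 2:1 spreading method:
Δσ = qBL/((B+z)(L+z)) = 145×4.4×4.4/((4.4+6.95)(4.4+6.95)) = 21.791 kPa
Final effective stress: σ'_f = σ'_0 + Δσ = 72.874 + 21.791 = 94.665 kPa.
Normally consolidated clay, so the full stress increment lies on the virgin compression line:
S_c = C_c·H/(1+e₀)·log₁₀(σ'_f/σ'_0) = 0.33×6.9/(1+1.01)×log₁₀(94.665/72.874)
    = 1.1328 × 0.11362 = 0.1287 m

S_c ≈ 0.129 m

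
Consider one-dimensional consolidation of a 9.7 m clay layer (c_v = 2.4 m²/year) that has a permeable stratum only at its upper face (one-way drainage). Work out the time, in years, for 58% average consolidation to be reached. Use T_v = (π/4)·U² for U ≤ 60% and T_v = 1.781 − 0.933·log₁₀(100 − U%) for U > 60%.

t ≈ 10.4 years

Drainage path length: H_d = H = 9.7 m (single drainage).
U ≤ 60%: T_v = (π/4)·U² = (π/4)×0.58² = 0.26421.
t = T_v·H_d²/c_v = 0.26421×9.7²/2.4 = 10.36 years.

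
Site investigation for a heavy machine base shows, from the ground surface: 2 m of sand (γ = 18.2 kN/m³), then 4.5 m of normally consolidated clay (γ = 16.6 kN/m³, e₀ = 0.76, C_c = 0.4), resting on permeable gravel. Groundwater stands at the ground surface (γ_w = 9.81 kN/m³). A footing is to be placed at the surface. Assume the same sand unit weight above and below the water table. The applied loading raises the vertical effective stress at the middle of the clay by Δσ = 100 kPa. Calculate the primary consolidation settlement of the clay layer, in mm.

S_c ≈ 629 mm

Mid-depth of clay below the ground surface: z = 2 + 4.5/2 = 4.25 m.
Total vertical stress at mid-clay: σ_v = 18.2×2 + 16.6×2.25 = 73.75 kPa.
Pore pressure: u = 9.81×(4.25 − 0) = 41.693 kPa.
Initial effective stress: σ'_0 = σ_v − u = 73.75 − 41.693 = 32.057 kPa.
Final effective stress: σ'_f = σ'_0 + Δσ = 32.057 + 100 = 132.06 kPa.
Normally consolidated clay, so the full stress increment lies on the virgin compression line:
S_c = C_c·H/(1+e₀)·log₁₀(σ'_f/σ'_0) = 0.4×4.5/(1+0.76)×log₁₀(132.06/32.057)
    = 1.0227 × 0.61485 = 0.6288 m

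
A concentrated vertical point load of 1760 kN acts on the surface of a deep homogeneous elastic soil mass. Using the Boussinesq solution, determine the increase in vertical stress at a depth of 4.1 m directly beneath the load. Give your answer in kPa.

Δσ_z ≈ 50 kPa

Boussinesq vertical stress below a point load on an elastic half-space:
Δσ_z = 3P/(2πz²) · [1 + (r/z)²]^(−5/2)
r/z = 0/4.1 = 0; [1+(r/z)²]^(−5/2) = 1.
Δσ_z = 3×1760/(2π×4.1²) × 1 = 49.99 × 1 = 49.99 kPa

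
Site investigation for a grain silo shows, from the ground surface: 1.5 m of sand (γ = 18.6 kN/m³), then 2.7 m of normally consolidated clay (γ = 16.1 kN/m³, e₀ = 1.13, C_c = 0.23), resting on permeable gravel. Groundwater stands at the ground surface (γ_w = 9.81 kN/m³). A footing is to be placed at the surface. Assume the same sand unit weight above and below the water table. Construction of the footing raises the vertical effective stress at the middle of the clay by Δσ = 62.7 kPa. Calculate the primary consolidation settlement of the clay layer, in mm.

Mid-depth of clay below the ground surface: z = 1.5 + 2.7/2 = 2.85 m.
Total vertical stress at mid-clay: σ_v = 18.6×1.5 + 16.1×1.35 = 49.635 kPa.
Pore pressure: u = 9.81×(2.85 − 0) = 27.959 kPa.
Initial effective stress: σ'_0 = σ_v − u = 49.635 − 27.959 = 21.676 kPa.
Final effective stress: σ'_f = σ'_0 + Δσ = 21.676 + 62.7 = 84.376 kPa.
Normally consolidated clay, so the full stress increment lies on the virgin compression line:
S_c = C_c·H/(1+e₀)·log₁₀(σ'_f/σ'_0) = 0.23×2.7/(1+1.13)×log₁₀(84.376/21.676)
    = 0.29155 × 0.59024 = 0.1721 m

S_c ≈ 172 mm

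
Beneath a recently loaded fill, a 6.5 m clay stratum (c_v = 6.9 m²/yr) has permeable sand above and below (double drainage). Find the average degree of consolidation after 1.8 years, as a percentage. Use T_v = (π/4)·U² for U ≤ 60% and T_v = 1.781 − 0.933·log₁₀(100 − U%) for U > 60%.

U ≈ 95.5 %

Drainage path length: H_d = H/2 = 3.25 m (double drainage).
T_v = c_v·t/H_d² = 6.9×1.8/3.25² = 1.1759.
T_v = 1.1759 corresponds to the U > 60% branch:
U = 1 − 10^((1.781 − T_v)/0.933)/100 = 0.9555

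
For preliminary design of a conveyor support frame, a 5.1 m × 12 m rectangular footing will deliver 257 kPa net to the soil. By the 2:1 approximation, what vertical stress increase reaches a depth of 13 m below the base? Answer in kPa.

Δσ_z ≈ 34.8 kPa

By the 2:1 method the load spreads at 1 horizontal : 2 vertical, so at depth z the loaded area has grown by z in each plan dimension:
Δσ = qBL/((B+z)(L+z)) = 257×5.1×12/((5.1+13)(12+13)) = 34.759 kPa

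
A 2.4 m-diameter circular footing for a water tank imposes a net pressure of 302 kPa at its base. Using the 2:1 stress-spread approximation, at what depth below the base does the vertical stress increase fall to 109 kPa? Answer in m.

z ≈ 1.59 m

2:1 spreading — at depth z the loaded area has grown by z in each plan dimension:
qD²/(D+z)² = Δσ_z ⇒ z = D(√(q/Δσ_z) − 1) = 2.4×(√(302/109) − 1) = 1.595 m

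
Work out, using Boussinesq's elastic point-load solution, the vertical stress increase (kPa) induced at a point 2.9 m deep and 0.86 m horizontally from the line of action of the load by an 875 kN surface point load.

Boussinesq vertical stress below a point load on an elastic half-space:
Δσ_z = 3P/(2πz²) · [1 + (r/z)²]^(−5/2)
r/z = 0.86/2.9 = 0.29655; [1+(r/z)²]^(−5/2) = 0.81.
Δσ_z = 3×875/(2π×2.9²) × 0.81 = 49.677 × 0.81 = 40.24 kPa

Δσ_z ≈ 40.2 kPa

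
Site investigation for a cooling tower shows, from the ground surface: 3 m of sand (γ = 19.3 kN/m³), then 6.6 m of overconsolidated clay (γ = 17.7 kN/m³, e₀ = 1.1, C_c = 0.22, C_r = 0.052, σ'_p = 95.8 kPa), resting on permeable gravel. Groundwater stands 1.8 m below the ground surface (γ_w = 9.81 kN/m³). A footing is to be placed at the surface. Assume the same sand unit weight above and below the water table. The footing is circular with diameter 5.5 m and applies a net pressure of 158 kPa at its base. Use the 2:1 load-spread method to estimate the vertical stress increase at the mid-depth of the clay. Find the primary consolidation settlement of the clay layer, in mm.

S_c ≈ 51.9 mm

Mid-depth of clay below the ground surface: z = 3 + 6.6/2 = 6.3 m.
Total vertical stress at mid-clay: σ_v = 19.3×3 + 17.7×3.3 = 116.31 kPa.
Pore pressure: u = 9.81×(6.3 − 1.8) = 44.145 kPa.
Initial effective stress: σ'_0 = σ_v − u = 116.31 − 44.145 = 72.165 kPa.
Stress increase at mid-clay by the 2:1 spreading method:
Δσ ≈ qD²/(D+z)² = 158×5.5²/(5.5+6.3)² = 34.326 kPa
Final effective stress: σ'_f = 72.165 + 34.326 = 106.49 kPa.
σ'_f = 106.49 > σ'_p = 95.8 kPa, so the stress path crosses the preconsolidation pressure — recompression up to σ'_p, then virgin compression beyond:
S_c = H/(1+e₀)·[C_r·log₁₀(σ'_p/σ'_0) + C_c·log₁₀(σ'_f/σ'_p)]
    = 6.6/2.1 × [0.052×log₁₀(95.8/72.165) + 0.22×log₁₀(106.49/95.8)]
    = 3.1429 × [0.006398 + 0.010108] = 0.05188 m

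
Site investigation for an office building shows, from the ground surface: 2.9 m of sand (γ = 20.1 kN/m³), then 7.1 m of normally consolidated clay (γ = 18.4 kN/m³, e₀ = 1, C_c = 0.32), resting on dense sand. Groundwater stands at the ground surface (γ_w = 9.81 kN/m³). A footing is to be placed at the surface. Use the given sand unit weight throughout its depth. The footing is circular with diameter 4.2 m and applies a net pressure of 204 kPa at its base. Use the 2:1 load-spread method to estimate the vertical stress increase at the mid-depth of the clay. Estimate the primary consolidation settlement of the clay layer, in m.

Mid-depth of clay below the ground surface: z = 2.9 + 7.1/2 = 6.45 m.
Total vertical stress at mid-clay: σ_v = 20.1×2.9 + 18.4×3.55 = 123.61 kPa.
Pore pressure: u = 9.81×(6.45 − 0) = 63.275 kPa.
Initial effective stress: σ'_0 = σ_v − u = 123.61 − 63.275 = 60.335 kPa.
Stress increase at mid-clay by the 2:1 spreading method:
Δσ ≈ qD²/(D+z)² = 204×4.2²/(4.2+6.45)² = 31.727 kPa
Final effective stress: σ'_f = σ'_0 + Δσ = 60.335 + 31.727 = 92.062 kPa.
Normally consolidated clay, so the full stress increment lies on the virgin compression line:
S_c = C_c·H/(1+e₀)·log₁₀(σ'_f/σ'_0) = 0.32×7.1/(1+1)×log₁₀(92.062/60.335)
    = 1.136 × 0.18351 = 0.2085 m

S_c ≈ 0.208 m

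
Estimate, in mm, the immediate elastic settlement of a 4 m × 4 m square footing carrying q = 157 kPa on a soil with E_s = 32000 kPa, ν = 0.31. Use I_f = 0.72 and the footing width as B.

Immediate (elastic) settlement: S_e = q·B·(1−ν²)/E_s · I_f.
S_e = 157 × 4 × (1 − 0.31²) / 32000 × 0.72
    = 157 × 4 × 0.9039 / 32000 × 0.72
    = 0.01277 m = 12.77 mm

S_e ≈ 12.8 mm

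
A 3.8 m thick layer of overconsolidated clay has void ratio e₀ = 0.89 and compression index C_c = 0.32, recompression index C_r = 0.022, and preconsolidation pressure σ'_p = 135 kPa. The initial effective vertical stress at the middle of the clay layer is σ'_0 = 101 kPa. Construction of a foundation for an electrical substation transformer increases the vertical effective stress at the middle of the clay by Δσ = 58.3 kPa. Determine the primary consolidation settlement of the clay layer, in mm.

S_c ≈ 51.8 mm

Final effective stress: σ'_f = 101 + 58.3 = 159.3 kPa.
σ'_f = 159.3 > σ'_p = 135 kPa, so the stress path crosses the preconsolidation pressure — recompression up to σ'_p, then virgin compression beyond:
S_c = H/(1+e₀)·[C_r·log₁₀(σ'_p/σ'_0) + C_c·log₁₀(σ'_f/σ'_p)]
    = 3.8/1.89 × [0.022×log₁₀(135/101) + 0.32×log₁₀(159.3/135)]
    = 2.0106 × [0.0027723 + 0.023002] = 0.05182 m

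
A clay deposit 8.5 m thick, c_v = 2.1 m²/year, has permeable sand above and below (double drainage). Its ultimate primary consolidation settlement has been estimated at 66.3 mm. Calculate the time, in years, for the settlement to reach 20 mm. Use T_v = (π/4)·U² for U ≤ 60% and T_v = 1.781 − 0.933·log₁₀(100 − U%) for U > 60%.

t ≈ 0.615 years

Drainage path length: H_d = H/2 = 4.25 m (double drainage).
U = S(t)/S_ult = 20/66.3 = 0.3017.
U ≤ 60%: T_v = (π/4)·U² = (π/4)×0.30166² = 0.07147.
t = T_v·H_d²/c_v = 0.07147×4.25²/2.1 = 0.6147 years.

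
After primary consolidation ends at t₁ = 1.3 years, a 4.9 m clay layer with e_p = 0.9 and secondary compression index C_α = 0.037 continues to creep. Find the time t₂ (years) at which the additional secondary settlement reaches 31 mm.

t₂ ≈ 2.75 years

S_s = C_α·H/(1+e_p)·log₁₀(t₂/t₁) ⇒ log₁₀(t₂/t₁) = S_s·(1+e_p)/(C_α·H).
log₁₀(t₂/t₁) = 0.031 × (1+0.9) / (0.037×4.9) = 0.3249
t₂ = t₁ × 10^0.3249 = 1.3 × 2.113 = 2.747 years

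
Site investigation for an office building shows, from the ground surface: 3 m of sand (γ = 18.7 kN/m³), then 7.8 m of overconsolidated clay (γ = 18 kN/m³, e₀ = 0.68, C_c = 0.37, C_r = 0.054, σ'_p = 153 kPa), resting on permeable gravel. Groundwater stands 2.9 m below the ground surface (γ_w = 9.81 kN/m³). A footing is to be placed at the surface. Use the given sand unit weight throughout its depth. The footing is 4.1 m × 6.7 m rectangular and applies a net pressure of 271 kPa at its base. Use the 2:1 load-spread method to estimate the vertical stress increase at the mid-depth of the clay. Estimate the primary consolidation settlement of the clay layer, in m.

S_c ≈ 0.0492 m

Mid-depth of clay below the ground surface: z = 3 + 7.8/2 = 6.9 m.
Total vertical stress at mid-clay: σ_v = 18.7×3 + 18×3.9 = 126.3 kPa.
Pore pressure: u = 9.81×(6.9 − 2.9) = 39.24 kPa.
Initial effective stress: σ'_0 = σ_v − u = 126.3 − 39.24 = 87.06 kPa.
Stress increase at mid-clay by the 2:1 spreading method:
Δσ = qBL/((B+z)(L+z)) = 271×4.1×6.7/((4.1+6.9)(6.7+6.9)) = 49.762 kPa
Final effective stress: σ'_f = 87.06 + 49.762 = 136.82 kPa.
σ'_f = 136.82 ≤ σ'_p = 153 kPa, so the clay remains overconsolidated and only the recompression index applies:
S_c = C_r·H/(1+e₀)·log₁₀(σ'_f/σ'_0) = 0.054×7.8/1.68×log₁₀(136.82/87.06)
    = 0.25072 × 0.19633 = 0.04922 m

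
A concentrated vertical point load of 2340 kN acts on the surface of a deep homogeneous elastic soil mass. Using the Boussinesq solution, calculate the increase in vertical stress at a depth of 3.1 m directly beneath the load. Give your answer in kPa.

Boussinesq vertical stress below a point load on an elastic half-space:
Δσ_z = 3P/(2πz²) · [1 + (r/z)²]^(−5/2)
r/z = 0/3.1 = 0; [1+(r/z)²]^(−5/2) = 1.
Δσ_z = 3×2340/(2π×3.1²) × 1 = 116.26 × 1 = 116.3 kPa

Δσ_z ≈ 116 kPa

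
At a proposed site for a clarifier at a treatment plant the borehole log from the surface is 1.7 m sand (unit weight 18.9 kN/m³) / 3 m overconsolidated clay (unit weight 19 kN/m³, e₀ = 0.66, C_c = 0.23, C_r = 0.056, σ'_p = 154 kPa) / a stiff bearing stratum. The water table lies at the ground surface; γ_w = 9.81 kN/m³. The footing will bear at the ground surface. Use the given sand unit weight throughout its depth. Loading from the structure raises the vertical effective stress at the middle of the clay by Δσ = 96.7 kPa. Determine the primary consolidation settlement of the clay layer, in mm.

S_c ≈ 64.2 mm

Mid-depth of clay below the ground surface: z = 1.7 + 3/2 = 3.2 m.
Total vertical stress at mid-clay: σ_v = 18.9×1.7 + 19×1.5 = 60.63 kPa.
Pore pressure: u = 9.81×(3.2 − 0) = 31.392 kPa.
Initial effective stress: σ'_0 = σ_v − u = 60.63 − 31.392 = 29.238 kPa.
Final effective stress: σ'_f = 29.238 + 96.7 = 125.94 kPa.
σ'_f = 125.94 ≤ σ'_p = 154 kPa, so the clay remains overconsolidated and only the recompression index applies:
S_c = C_r·H/(1+e₀)·log₁₀(σ'_f/σ'_0) = 0.056×3/1.66×log₁₀(125.94/29.238)
    = 0.1012 × 0.63422 = 0.06419 m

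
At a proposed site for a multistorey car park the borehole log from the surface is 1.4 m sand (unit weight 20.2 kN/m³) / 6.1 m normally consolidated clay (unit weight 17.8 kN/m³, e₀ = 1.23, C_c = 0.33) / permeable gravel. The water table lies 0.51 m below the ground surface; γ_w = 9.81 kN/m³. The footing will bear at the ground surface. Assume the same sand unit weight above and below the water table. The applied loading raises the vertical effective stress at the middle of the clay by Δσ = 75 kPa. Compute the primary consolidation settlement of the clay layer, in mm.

Mid-depth of clay below the ground surface: z = 1.4 + 6.1/2 = 4.45 m.
Total vertical stress at mid-clay: σ_v = 20.2×1.4 + 17.8×3.05 = 82.57 kPa.
Pore pressure: u = 9.81×(4.45 − 0.51) = 38.651 kPa.
Initial effective stress: σ'_0 = σ_v − u = 82.57 − 38.651 = 43.919 kPa.
Final effective stress: σ'_f = σ'_0 + Δσ = 43.919 + 75 = 118.92 kPa.
Normally consolidated clay, so the full stress increment lies on the virgin compression line:
S_c = C_c·H/(1+e₀)·log₁₀(σ'_f/σ'_0) = 0.33×6.1/(1+1.23)×log₁₀(118.92/43.919)
    = 0.90269 × 0.4326 = 0.3905 m

S_c ≈ 391 mm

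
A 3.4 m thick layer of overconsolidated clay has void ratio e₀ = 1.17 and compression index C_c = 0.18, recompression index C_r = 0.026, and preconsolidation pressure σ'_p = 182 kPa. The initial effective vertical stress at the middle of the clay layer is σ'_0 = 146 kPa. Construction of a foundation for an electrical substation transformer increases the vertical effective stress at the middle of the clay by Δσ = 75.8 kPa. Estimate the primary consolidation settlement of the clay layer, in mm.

S_c ≈ 28.1 mm

Final effective stress: σ'_f = 146 + 75.8 = 221.8 kPa.
σ'_f = 221.8 > σ'_p = 182 kPa, so the stress path crosses the preconsolidation pressure — recompression up to σ'_p, then virgin compression beyond:
S_c = H/(1+e₀)·[C_r·log₁₀(σ'_p/σ'_0) + C_c·log₁₀(σ'_f/σ'_p)]
    = 3.4/2.17 × [0.026×log₁₀(182/146) + 0.18×log₁₀(221.8/182)]
    = 1.5668 × [0.0024887 + 0.01546] = 0.02812 m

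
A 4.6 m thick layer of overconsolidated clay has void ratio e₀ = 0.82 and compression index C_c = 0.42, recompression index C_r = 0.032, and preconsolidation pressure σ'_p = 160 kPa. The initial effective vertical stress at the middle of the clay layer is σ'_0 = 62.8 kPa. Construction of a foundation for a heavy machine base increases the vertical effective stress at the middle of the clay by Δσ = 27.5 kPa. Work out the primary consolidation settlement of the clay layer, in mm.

S_c ≈ 12.8 mm

Final effective stress: σ'_f = 62.8 + 27.5 = 90.3 kPa.
σ'_f = 90.3 ≤ σ'_p = 160 kPa, so the clay remains overconsolidated and only the recompression index applies:
S_c = C_r·H/(1+e₀)·log₁₀(σ'_f/σ'_0) = 0.032×4.6/1.82×log₁₀(90.3/62.8)
    = 0.08088 × 0.15773 = 0.01276 m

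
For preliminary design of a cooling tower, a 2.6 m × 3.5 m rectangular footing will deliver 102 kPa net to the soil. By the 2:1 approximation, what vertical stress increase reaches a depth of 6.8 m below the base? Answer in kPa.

Δσ_z ≈ 9.59 kPa

By the 2:1 method the load spreads at 1 horizontal : 2 vertical, so at depth z the loaded area has grown by z in each plan dimension:
Δσ = qBL/((B+z)(L+z)) = 102×2.6×3.5/((2.6+6.8)(3.5+6.8)) = 9.5869 kPa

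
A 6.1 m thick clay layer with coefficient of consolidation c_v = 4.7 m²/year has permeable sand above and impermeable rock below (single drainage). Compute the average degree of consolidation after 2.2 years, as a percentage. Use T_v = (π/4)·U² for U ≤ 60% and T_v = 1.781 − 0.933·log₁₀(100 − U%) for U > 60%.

U ≈ 59.5 %

Drainage path length: H_d = H = 6.1 m (single drainage).
T_v = c_v·t/H_d² = 4.7×2.2/6.1² = 0.27788.
T_v = 0.27788 corresponds to the U ≤ 60% branch:
U = √(4T_v/π) = 0.5948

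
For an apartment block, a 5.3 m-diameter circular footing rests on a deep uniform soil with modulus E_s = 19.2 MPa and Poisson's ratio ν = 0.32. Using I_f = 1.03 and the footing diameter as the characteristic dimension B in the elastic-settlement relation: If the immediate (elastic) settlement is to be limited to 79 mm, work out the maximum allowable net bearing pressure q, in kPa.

E_s = 19.2 MPa = 19200 kPa.
S_e = q·B·(1−ν²)/E_s · I_f  ⇒  q = S_e·E_s / (B·(1−ν²)·I_f).
q = 0.079 × 19200 / (5.3 × 0.8976 × 1.03) = 309.6 kPa

q ≈ 310 kPa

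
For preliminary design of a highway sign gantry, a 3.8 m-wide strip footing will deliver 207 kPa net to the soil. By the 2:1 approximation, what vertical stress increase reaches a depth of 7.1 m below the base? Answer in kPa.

By the 2:1 method the load spreads at 1 horizontal : 2 vertical, so at depth z the loaded area has grown by z in each plan dimension:
Δσ = qB/(B+z) = 207×3.8/(3.8+7.1) = 72.165 kPa

Δσ_z ≈ 72.2 kPa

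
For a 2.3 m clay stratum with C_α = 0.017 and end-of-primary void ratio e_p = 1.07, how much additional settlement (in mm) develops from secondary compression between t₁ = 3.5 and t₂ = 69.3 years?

Secondary compression: S_s = C_α·H/(1+e_p)·log₁₀(t₂/t₁)
S_s = 0.017×2.3/(1+1.07)×log₁₀(69.3/3.5)
    = 0.01889 × 1.297 = 0.02449 m

S_s ≈ 24.5 mm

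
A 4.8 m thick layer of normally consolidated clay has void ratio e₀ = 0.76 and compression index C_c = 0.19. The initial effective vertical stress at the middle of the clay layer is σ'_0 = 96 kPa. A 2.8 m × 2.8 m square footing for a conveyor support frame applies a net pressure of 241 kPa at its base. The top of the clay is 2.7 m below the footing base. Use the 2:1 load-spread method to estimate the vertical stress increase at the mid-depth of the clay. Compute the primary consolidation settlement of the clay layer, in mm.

S_c ≈ 61.7 mm

Mid-depth of clay below the footing base: z = 2.7 + 4.8/2 = 5.1 m.
Stress increase at mid-clay by the 2:1 spreading method:
Δσ = qBL/((B+z)(L+z)) = 241×2.8×2.8/((2.8+5.1)(2.8+5.1)) = 30.275 kPa
Final effective stress: σ'_f = σ'_0 + Δσ = 96 + 30.275 = 126.28 kPa.
Normally consolidated clay, so the full stress increment lies on the virgin compression line:
S_c = C_c·H/(1+e₀)·log₁₀(σ'_f/σ'_0) = 0.19×4.8/(1+0.76)×log₁₀(126.28/96)
    = 0.51818 × 0.11906 = 0.06169 m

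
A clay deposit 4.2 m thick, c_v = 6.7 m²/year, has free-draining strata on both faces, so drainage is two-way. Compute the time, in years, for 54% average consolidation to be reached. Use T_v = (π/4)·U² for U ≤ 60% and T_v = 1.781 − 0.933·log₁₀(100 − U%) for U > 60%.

t ≈ 0.151 years

Drainage path length: H_d = H/2 = 2.1 m (double drainage).
U ≤ 60%: T_v = (π/4)·U² = (π/4)×0.54² = 0.22902.
t = T_v·H_d²/c_v = 0.22902×2.1²/6.7 = 0.1507 years.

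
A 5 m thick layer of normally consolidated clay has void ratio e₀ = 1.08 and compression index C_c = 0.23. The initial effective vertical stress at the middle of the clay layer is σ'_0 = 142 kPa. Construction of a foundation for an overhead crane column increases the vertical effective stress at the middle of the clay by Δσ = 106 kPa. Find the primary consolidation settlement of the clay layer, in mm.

S_c ≈ 134 mm

Final effective stress: σ'_f = σ'_0 + Δσ = 142 + 106 = 248 kPa.
Normally consolidated clay, so the full stress increment lies on the virgin compression line:
S_c = C_c·H/(1+e₀)·log₁₀(σ'_f/σ'_0) = 0.23×5/(1+1.08)×log₁₀(248/142)
    = 0.55288 × 0.24216 = 0.1339 m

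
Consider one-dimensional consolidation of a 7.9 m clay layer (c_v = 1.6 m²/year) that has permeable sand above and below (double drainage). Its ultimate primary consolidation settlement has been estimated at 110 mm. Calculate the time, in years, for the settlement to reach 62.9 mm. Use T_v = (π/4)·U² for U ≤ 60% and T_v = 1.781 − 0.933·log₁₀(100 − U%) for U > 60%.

Drainage path length: H_d = H/2 = 3.95 m (double drainage).
U = S(t)/S_ult = 62.9/110 = 0.5718.
U ≤ 60%: T_v = (π/4)·U² = (π/4)×0.57182² = 0.25681.
t = T_v·H_d²/c_v = 0.25681×3.95²/1.6 = 2.504 years.

t ≈ 2.5 years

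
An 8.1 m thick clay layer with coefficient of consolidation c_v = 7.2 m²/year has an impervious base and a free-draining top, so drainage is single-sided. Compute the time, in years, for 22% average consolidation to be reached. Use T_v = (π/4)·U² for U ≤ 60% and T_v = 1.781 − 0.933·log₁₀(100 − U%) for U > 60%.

Drainage path length: H_d = H = 8.1 m (single drainage).
U ≤ 60%: T_v = (π/4)·U² = (π/4)×0.22² = 0.038013.
t = T_v·H_d²/c_v = 0.038013×8.1²/7.2 = 0.3464 years.

t ≈ 0.346 years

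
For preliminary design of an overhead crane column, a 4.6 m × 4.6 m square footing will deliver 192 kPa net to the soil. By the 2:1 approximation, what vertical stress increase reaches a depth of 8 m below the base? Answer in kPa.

Δσ_z ≈ 25.6 kPa

By the 2:1 method the load spreads at 1 horizontal : 2 vertical, so at depth z the loaded area has grown by z in each plan dimension:
Δσ = qBL/((B+z)(L+z)) = 192×4.6×4.6/((4.6+8)(4.6+8)) = 25.59 kPa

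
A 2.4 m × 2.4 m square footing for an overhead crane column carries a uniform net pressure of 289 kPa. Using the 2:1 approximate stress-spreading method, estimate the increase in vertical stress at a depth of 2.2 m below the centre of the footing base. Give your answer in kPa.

By the 2:1 method the load spreads at 1 horizontal : 2 vertical, so at depth z the loaded area has grown by z in each plan dimension:
Δσ = qBL/((B+z)(L+z)) = 289×2.4×2.4/((2.4+2.2)(2.4+2.2)) = 78.669 kPa

Δσ_z ≈ 78.7 kPa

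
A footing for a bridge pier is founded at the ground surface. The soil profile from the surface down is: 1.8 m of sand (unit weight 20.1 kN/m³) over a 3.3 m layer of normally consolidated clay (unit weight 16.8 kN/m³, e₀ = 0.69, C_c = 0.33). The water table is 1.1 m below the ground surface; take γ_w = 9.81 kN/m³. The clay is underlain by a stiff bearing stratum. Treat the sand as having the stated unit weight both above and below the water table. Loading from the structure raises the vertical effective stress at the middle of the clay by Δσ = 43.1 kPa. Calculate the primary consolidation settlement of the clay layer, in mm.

Mid-depth of clay below the ground surface: z = 1.8 + 3.3/2 = 3.45 m.
Total vertical stress at mid-clay: σ_v = 20.1×1.8 + 16.8×1.65 = 63.9 kPa.
Pore pressure: u = 9.81×(3.45 − 1.1) = 23.054 kPa.
Initial effective stress: σ'_0 = σ_v − u = 63.9 − 23.054 = 40.846 kPa.
Final effective stress: σ'_f = σ'_0 + Δσ = 40.846 + 43.1 = 83.946 kPa.
Normally consolidated clay, so the full stress increment lies on the virgin compression line:
S_c = C_c·H/(1+e₀)·log₁₀(σ'_f/σ'_0) = 0.33×3.3/(1+0.69)×log₁₀(83.946/40.846)
    = 0.64438 × 0.31285 = 0.2016 m

S_c ≈ 202 mm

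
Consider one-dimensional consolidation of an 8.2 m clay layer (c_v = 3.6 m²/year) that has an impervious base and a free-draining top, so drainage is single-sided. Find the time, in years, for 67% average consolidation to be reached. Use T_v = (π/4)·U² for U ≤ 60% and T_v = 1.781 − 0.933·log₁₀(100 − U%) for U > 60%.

t ≈ 6.8 years

Drainage path length: H_d = H = 8.2 m (single drainage).
U > 60%: T_v = 1.781 − 0.933·log₁₀(100 − 67) = 0.36423.
t = T_v·H_d²/c_v = 0.36423×8.2²/3.6 = 6.803 years.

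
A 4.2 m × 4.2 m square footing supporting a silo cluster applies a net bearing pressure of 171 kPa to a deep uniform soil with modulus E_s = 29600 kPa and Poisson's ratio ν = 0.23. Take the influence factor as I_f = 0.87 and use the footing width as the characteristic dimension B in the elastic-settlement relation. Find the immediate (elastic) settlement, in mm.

S_e ≈ 20 mm

Immediate (elastic) settlement: S_e = q·B·(1−ν²)/E_s · I_f.
S_e = 171 × 4.2 × (1 − 0.23²) / 29600 × 0.87
    = 171 × 4.2 × 0.9471 / 29600 × 0.87
    = 0.01999 m = 19.99 mm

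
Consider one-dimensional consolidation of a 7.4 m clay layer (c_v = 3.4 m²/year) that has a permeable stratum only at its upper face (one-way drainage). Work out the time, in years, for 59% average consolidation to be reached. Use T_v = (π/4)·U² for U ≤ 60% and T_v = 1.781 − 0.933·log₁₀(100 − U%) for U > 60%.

t ≈ 4.4 years

Drainage path length: H_d = H = 7.4 m (single drainage).
U ≤ 60%: T_v = (π/4)·U² = (π/4)×0.59² = 0.2734.
t = T_v·H_d²/c_v = 0.2734×7.4²/3.4 = 4.403 years.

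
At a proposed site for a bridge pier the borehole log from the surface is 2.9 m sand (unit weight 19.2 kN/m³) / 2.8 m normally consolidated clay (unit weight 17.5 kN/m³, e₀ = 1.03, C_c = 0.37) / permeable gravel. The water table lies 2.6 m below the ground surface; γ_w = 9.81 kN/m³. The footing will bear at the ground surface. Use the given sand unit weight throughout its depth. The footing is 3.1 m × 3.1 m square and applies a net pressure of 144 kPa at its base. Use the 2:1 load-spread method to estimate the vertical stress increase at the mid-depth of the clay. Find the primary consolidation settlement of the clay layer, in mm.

Mid-depth of clay below the ground surface: z = 2.9 + 2.8/2 = 4.3 m.
Total vertical stress at mid-clay: σ_v = 19.2×2.9 + 17.5×1.4 = 80.18 kPa.
Pore pressure: u = 9.81×(4.3 − 2.6) = 16.677 kPa.
Initial effective stress: σ'_0 = σ_v − u = 80.18 − 16.677 = 63.503 kPa.
Stress increase at mid-clay by the 2:1 spreading method:
Δσ = qBL/((B+z)(L+z)) = 144×3.1×3.1/((3.1+4.3)(3.1+4.3)) = 25.271 kPa
Final effective stress: σ'_f = σ'_0 + Δσ = 63.503 + 25.271 = 88.774 kPa.
Normally consolidated clay, so the full stress increment lies on the virgin compression line:
S_c = C_c·H/(1+e₀)·log₁₀(σ'_f/σ'_0) = 0.37×2.8/(1+1.03)×log₁₀(88.774/63.503)
    = 0.51034 × 0.14549 = 0.07425 m

S_c ≈ 74.2 mm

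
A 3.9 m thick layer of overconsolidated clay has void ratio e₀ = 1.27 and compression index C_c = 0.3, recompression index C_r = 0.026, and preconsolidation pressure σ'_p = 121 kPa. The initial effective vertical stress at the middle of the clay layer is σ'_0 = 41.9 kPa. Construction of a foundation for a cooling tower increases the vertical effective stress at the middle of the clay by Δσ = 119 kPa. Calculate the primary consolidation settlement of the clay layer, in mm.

S_c ≈ 84.4 mm

Final effective stress: σ'_f = 41.9 + 119 = 160.9 kPa.
σ'_f = 160.9 > σ'_p = 121 kPa, so the stress path crosses the preconsolidation pressure — recompression up to σ'_p, then virgin compression beyond:
S_c = H/(1+e₀)·[C_r·log₁₀(σ'_p/σ'_0) + C_c·log₁₀(σ'_f/σ'_p)]
    = 3.9/2.27 × [0.026×log₁₀(121/41.9) + 0.3×log₁₀(160.9/121)]
    = 1.7181 × [0.011975 + 0.037131] = 0.08437 m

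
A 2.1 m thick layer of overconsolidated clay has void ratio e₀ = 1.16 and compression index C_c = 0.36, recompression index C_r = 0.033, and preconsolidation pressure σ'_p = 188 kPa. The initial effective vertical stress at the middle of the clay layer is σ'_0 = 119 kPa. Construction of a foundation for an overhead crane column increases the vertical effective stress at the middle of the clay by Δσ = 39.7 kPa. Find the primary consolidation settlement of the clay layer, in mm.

S_c ≈ 4.01 mm

Final effective stress: σ'_f = 119 + 39.7 = 158.7 kPa.
σ'_f = 158.7 ≤ σ'_p = 188 kPa, so the clay remains overconsolidated and only the recompression index applies:
S_c = C_r·H/(1+e₀)·log₁₀(σ'_f/σ'_0) = 0.033×2.1/2.16×log₁₀(158.7/119)
    = 0.032083 × 0.12503 = 0.004011 m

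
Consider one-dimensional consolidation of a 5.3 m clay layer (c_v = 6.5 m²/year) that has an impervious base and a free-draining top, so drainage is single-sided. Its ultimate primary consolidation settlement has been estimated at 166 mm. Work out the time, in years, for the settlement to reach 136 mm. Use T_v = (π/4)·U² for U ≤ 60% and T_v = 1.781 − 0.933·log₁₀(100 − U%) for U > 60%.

Drainage path length: H_d = H = 5.3 m (single drainage).
U = S(t)/S_ult = 136/166 = 0.8193.
U > 60%: T_v = 1.781 − 0.933·log₁₀(100 − 81.928) = 0.60821.
t = T_v·H_d²/c_v = 0.60821×5.3²/6.5 = 2.628 years.

t ≈ 2.63 years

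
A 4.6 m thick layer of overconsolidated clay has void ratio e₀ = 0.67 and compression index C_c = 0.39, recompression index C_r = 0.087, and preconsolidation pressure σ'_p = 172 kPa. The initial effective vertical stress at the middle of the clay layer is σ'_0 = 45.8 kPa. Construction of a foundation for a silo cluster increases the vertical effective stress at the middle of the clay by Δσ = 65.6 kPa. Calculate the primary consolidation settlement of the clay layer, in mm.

Final effective stress: σ'_f = 45.8 + 65.6 = 111.4 kPa.
σ'_f = 111.4 ≤ σ'_p = 172 kPa, so the clay remains overconsolidated and only the recompression index applies:
S_c = C_r·H/(1+e₀)·log₁₀(σ'_f/σ'_0) = 0.087×4.6/1.67×log₁₀(111.4/45.8)
    = 0.23964 × 0.38602 = 0.09251 m

S_c ≈ 92.5 mm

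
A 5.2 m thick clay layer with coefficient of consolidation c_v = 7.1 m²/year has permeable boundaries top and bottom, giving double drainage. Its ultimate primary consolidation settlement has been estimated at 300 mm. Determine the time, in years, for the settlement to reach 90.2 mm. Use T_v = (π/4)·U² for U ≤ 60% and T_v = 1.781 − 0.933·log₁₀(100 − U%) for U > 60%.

Drainage path length: H_d = H/2 = 2.6 m (double drainage).
U = S(t)/S_ult = 90.2/300 = 0.3007.
U ≤ 60%: T_v = (π/4)·U² = (π/4)×0.30067² = 0.071.
t = T_v·H_d²/c_v = 0.071×2.6²/7.1 = 0.0676 years.

t ≈ 0.0676 years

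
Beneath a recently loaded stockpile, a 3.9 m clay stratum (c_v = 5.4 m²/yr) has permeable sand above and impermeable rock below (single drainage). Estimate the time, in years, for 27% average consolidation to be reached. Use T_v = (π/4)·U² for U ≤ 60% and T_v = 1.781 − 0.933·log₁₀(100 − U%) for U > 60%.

t ≈ 0.161 years

Drainage path length: H_d = H = 3.9 m (single drainage).
U ≤ 60%: T_v = (π/4)·U² = (π/4)×0.27² = 0.057256.
t = T_v·H_d²/c_v = 0.057256×3.9²/5.4 = 0.1613 years.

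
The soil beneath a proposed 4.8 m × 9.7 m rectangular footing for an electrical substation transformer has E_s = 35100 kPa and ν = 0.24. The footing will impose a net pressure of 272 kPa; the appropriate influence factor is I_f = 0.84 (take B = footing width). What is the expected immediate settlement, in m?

S_e ≈ 0.0294 m

Immediate (elastic) settlement: S_e = q·B·(1−ν²)/E_s · I_f.
S_e = 272 × 4.8 × (1 − 0.24²) / 35100 × 0.84
    = 272 × 4.8 × 0.9424 / 35100 × 0.84
    = 0.02945 m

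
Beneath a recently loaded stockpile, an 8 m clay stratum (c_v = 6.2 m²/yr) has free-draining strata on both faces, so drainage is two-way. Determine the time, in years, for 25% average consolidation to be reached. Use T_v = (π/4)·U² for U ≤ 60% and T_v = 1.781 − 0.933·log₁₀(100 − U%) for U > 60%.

Drainage path length: H_d = H/2 = 4 m (double drainage).
U ≤ 60%: T_v = (π/4)·U² = (π/4)×0.25² = 0.049087.
t = T_v·H_d²/c_v = 0.049087×4²/6.2 = 0.1267 years.

t ≈ 0.127 years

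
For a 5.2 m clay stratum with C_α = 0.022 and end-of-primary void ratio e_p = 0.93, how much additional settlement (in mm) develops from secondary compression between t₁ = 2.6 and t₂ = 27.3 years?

S_s ≈ 60.5 mm

Secondary compression: S_s = C_α·H/(1+e_p)·log₁₀(t₂/t₁)
S_s = 0.022×5.2/(1+0.93)×log₁₀(27.3/2.6)
    = 0.05927 × 1.021 = 0.06053 m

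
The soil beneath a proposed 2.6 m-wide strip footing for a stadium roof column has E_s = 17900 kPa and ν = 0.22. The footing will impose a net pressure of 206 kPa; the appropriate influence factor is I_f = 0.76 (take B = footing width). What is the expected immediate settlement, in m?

Immediate (elastic) settlement: S_e = q·B·(1−ν²)/E_s · I_f.
S_e = 206 × 2.6 × (1 − 0.22²) / 17900 × 0.76
    = 206 × 2.6 × 0.9516 / 17900 × 0.76
    = 0.02164 m

S_e ≈ 0.0216 m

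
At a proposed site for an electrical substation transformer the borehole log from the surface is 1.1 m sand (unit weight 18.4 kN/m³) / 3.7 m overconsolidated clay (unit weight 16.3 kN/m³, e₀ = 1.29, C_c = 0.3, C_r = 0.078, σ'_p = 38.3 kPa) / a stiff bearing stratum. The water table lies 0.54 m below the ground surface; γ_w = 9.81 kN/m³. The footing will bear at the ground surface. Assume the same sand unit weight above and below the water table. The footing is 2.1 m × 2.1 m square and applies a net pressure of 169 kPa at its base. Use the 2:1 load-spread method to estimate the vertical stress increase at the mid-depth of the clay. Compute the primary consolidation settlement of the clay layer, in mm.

Mid-depth of clay below the ground surface: z = 1.1 + 3.7/2 = 2.95 m.
Total vertical stress at mid-clay: σ_v = 18.4×1.1 + 16.3×1.85 = 50.395 kPa.
Pore pressure: u = 9.81×(2.95 − 0.54) = 23.642 kPa.
Initial effective stress: σ'_0 = σ_v − u = 50.395 − 23.642 = 26.753 kPa.
Stress increase at mid-clay by the 2:1 spreading method:
Δσ = qBL/((B+z)(L+z)) = 169×2.1×2.1/((2.1+2.95)(2.1+2.95)) = 29.224 kPa
Final effective stress: σ'_f = 26.753 + 29.224 = 55.977 kPa.
σ'_f = 55.977 > σ'_p = 38.3 kPa, so the stress path crosses the preconsolidation pressure — recompression up to σ'_p, then virgin compression beyond:
S_c = H/(1+e₀)·[C_r·log₁₀(σ'_p/σ'_0) + C_c·log₁₀(σ'_f/σ'_p)]
    = 3.7/2.29 × [0.078×log₁₀(38.3/26.753) + 0.3×log₁₀(55.977/38.3)]
    = 1.6157 × [0.012154 + 0.049443] = 0.09952 m

S_c ≈ 99.5 mm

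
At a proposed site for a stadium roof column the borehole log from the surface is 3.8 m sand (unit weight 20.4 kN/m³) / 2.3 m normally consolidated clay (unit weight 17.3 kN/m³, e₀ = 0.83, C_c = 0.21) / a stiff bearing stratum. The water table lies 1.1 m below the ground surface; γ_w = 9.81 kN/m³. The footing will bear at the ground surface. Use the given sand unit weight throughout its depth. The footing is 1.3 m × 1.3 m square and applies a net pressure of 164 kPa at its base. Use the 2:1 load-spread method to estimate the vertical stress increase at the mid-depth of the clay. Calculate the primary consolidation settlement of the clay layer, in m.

S_c ≈ 0.0129 m

Mid-depth of clay below the ground surface: z = 3.8 + 2.3/2 = 4.95 m.
Total vertical stress at mid-clay: σ_v = 20.4×3.8 + 17.3×1.15 = 97.415 kPa.
Pore pressure: u = 9.81×(4.95 − 1.1) = 37.769 kPa.
Initial effective stress: σ'_0 = σ_v − u = 97.415 − 37.769 = 59.646 kPa.
Stress increase at mid-clay by the 2:1 spreading method:
Δσ = qBL/((B+z)(L+z)) = 164×1.3×1.3/((1.3+4.95)(1.3+4.95)) = 7.0953 kPa
Final effective stress: σ'_f = σ'_0 + Δσ = 59.646 + 7.0953 = 66.741 kPa.
Normally consolidated clay, so the full stress increment lies on the virgin compression line:
S_c = C_c·H/(1+e₀)·log₁₀(σ'_f/σ'_0) = 0.21×2.3/(1+0.83)×log₁₀(66.741/59.646)
    = 0.26393 × 0.048811 = 0.01288 m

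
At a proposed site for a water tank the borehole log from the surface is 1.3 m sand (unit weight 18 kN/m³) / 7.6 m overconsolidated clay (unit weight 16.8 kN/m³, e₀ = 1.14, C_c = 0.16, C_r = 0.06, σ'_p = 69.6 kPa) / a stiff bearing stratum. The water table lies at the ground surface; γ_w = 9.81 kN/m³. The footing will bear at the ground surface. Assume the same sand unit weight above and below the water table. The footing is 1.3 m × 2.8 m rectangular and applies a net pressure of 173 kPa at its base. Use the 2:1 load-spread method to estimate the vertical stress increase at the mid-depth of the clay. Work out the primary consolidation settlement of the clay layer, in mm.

S_c ≈ 26.7 mm

Mid-depth of clay below the ground surface: z = 1.3 + 7.6/2 = 5.1 m.
Total vertical stress at mid-clay: σ_v = 18×1.3 + 16.8×3.8 = 87.24 kPa.
Pore pressure: u = 9.81×(5.1 − 0) = 50.031 kPa.
Initial effective stress: σ'_0 = σ_v − u = 87.24 − 50.031 = 37.209 kPa.
Stress increase at mid-clay by the 2:1 spreading method:
Δσ = qBL/((B+z)(L+z)) = 173×1.3×2.8/((1.3+5.1)(2.8+5.1)) = 12.455 kPa
Final effective stress: σ'_f = 37.209 + 12.455 = 49.664 kPa.
σ'_f = 49.664 ≤ σ'_p = 69.6 kPa, so the clay remains overconsolidated and only the recompression index applies:
S_c = C_r·H/(1+e₀)·log₁₀(σ'_f/σ'_0) = 0.06×7.6/2.14×log₁₀(49.664/37.209)
    = 0.21308 × 0.12539 = 0.02672 m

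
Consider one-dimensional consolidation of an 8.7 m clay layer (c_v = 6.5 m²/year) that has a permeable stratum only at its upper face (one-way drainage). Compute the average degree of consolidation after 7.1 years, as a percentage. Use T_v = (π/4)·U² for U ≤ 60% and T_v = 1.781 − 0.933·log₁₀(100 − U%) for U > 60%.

Drainage path length: H_d = H = 8.7 m (single drainage).
T_v = c_v·t/H_d² = 6.5×7.1/8.7² = 0.60972.
T_v = 0.60972 corresponds to the U > 60% branch:
U = 1 − 10^((1.781 − T_v)/0.933)/100 = 0.82

U ≈ 82 %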